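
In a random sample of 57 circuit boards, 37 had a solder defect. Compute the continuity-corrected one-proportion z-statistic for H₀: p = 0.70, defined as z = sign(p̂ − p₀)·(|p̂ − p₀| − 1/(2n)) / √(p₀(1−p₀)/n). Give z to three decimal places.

z = -0.694

The sample proportion is 37/57 = 0.64912. p̂ − p₀ = -0.050877.
1/(2n) = 0.008772.
Corrected numerator: |-0.050877| − 0.008772 = 0.042105.
Under H₀, SE = √(p₀(1−p₀)/n) = √(0.70·0.30/57) = √0.003684211 = 0.060698.
z = (−)0.042105/0.060698 = -0.694.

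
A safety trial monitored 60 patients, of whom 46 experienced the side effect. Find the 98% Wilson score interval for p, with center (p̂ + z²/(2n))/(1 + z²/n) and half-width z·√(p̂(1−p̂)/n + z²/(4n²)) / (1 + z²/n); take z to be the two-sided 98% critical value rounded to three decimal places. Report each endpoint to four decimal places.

Here p̂ = 46/60 = 0.76667 and z = 2.326 (z² = 5.410276).
1 + z²/n = 1.090171.
Center = (0.76667 + 0.045086)/1.090171 = 0.74461.
Radicand: p̂(1−p̂)/n + z²/(4n²) = 0.002981481 + 0.000375714 = 0.003357195.
Half-width = z·√(radicand)/denom = 2.326·0.057941/1.090171 = 0.12362.
Interval: 0.74461 ± 0.12362 → (0.6210, 0.8682).

(0.6210, 0.8682)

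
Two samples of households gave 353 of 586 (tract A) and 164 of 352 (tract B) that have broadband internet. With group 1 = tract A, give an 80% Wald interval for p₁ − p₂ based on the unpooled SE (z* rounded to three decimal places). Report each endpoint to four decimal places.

(0.0937, 0.1793)

p̂₁ = 0.60239, p̂₂ = 0.46591, so the observed difference is 0.13648.
SE = √(0.000408731 + 0.000706926) = √0.001115657 = 0.033401.
The 80% critical value is z* = 1.282. Margin = 1.282·0.033401 = 0.04282.
So the interval runs from 0.0937 to 0.1793.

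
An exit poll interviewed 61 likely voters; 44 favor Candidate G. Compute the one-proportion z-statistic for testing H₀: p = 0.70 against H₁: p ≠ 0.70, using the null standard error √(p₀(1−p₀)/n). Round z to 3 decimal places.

z = 0.363

p̂ = 44/61 = 0.72131.
Null standard error: √(0.70·0.30/61) = √0.003442623 = 0.058674.
z = (0.72131 − 0.70)/0.058674 = 0.02131/0.058674 = 0.363.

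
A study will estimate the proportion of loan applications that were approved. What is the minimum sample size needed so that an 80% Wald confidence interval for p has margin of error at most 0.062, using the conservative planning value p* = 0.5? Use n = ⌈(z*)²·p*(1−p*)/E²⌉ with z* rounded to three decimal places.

n = 107

For 80% confidence, z* = 1.282.
p*(1−p*) = 0.50·0.50 = 0.2500.
(z*)²·p*(1−p*)/E² = 1.643524·0.2500/0.003844 = 106.889.
Rounding up, n = 107.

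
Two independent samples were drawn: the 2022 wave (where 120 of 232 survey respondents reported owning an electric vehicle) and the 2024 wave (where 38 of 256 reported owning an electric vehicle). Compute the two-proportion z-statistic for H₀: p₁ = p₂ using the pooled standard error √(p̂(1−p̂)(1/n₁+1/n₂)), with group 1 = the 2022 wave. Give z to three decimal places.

z = 8.695

p̂₁ = 120/232 = 0.51724, p̂₂ = 38/256 = 0.14844.
Pooled p̂ = (120+38)/(232+256) = 158/488 = 0.32377.
Pooled SE = √[0.2189432·0.00821659] ≈ 0.042414.
z = (p̂₁ − p̂₂)/SE = (0.51724 − 0.14844)/0.042414 = 0.36880/0.042414 = 8.695.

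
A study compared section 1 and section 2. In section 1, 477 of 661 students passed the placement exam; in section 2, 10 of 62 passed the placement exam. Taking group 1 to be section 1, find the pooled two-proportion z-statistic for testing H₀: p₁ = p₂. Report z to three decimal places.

p̂₁ = 477/661 = 0.72163, p̂₂ = 10/62 = 0.16129.
Pooled p̂ = (477+10)/(661+62) = 487/723 = 0.67358.
Pooled SE = √[0.2198692·0.01764189] ≈ 0.062281.
z = 0.56034/0.062281 = 8.997.

z = 8.997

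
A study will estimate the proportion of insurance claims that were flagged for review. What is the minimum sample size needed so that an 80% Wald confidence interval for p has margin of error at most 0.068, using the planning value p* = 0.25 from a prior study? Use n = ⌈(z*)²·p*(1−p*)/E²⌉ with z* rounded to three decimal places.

The 80% critical value is z* = 1.282.
p*(1−p*) = 0.1875.
(z*)²·p*(1−p*)/E² = 1.643524·0.1875/0.004624 = 66.644.
Rounding up, n = 67.

n = 67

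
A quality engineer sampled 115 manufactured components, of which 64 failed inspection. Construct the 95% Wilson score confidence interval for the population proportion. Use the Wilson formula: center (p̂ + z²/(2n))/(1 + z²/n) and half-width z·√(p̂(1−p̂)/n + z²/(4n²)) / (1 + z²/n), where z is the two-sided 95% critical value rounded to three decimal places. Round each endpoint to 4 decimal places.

p̂ = 64/115 = 0.55652; z = 1.960, so z² = 3.841600.
Denominator 1 + z²/n = 1 + 3.841600/115 = 1.033405.
Adjusted center: (0.55652 + z²/(2n))/1.033405 = 0.55469.
Radicand: p̂(1−p̂)/n + z²/(4n²) = 0.002146133 + 0.000072620 = 0.002218753.
Half-width = 1.960·√0.002218753/1.033405 = 0.08934.
CI: 0.55469 ± 0.08934 = (0.4654, 0.6440).

(0.4654, 0.6440)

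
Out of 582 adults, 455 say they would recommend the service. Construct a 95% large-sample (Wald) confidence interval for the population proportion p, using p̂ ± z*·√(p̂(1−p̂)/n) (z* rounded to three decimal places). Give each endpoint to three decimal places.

(0.748, 0.815)

p̂ = 455/582 = 0.78179.
SE = √(p̂(1−p̂)/n) = √(0.170596/582) = 0.017121.
z* = 1.960 at the 95% level.
Margin = 1.960·0.017121 = 0.03356.
CI: 0.78179 ± 0.03356 = (0.748, 0.815).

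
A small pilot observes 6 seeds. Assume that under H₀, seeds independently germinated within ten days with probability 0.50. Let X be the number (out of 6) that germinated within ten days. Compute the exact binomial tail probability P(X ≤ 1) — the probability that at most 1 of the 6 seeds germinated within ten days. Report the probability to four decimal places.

X is binomial with n = 6 and p = 0.50.
P(X ≤ 1) = C(6,0)·0.50^0·0.50^6 + C(6,1)·0.50^1·0.50^5.
= 0.015625 + 0.093750 = 0.1094.

P = 0.1094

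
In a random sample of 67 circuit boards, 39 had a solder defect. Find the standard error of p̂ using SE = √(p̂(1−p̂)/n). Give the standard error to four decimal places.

The sample proportion is 39/67 = 0.58209.
p̂(1−p̂) = 0.58209·0.41791 = 0.243261.
SE = √(0.243261/67) = 0.0603.

SE = 0.0603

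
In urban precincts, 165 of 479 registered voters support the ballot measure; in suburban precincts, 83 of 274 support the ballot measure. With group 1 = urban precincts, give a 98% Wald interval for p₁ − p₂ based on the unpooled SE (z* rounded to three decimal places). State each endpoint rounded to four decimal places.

(-0.0404, 0.1235)

p̂₁ = 0.34447, p̂₂ = 0.30292, so the observed difference is 0.04155.
SE = √(0.000471419 + 0.000770655) = √0.001242074 = 0.035243.
The 98% critical value is z* = 2.326. Margin = 2.326·0.035243 = 0.08198.
Interval: 0.04155 ± 0.08198 → (-0.0404, 0.1235).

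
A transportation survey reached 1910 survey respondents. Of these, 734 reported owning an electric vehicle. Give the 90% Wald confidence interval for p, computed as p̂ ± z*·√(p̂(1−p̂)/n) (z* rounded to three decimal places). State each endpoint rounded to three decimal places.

(0.366, 0.403)

p̂ = 734/1910 = 0.38429.
SE = √(p̂(1−p̂)/n) = √(0.236612/1910) = 0.011130.
For 90% confidence, z* = 1.645.
Margin = 1.645·0.011130 = 0.01831.
So the interval runs from 0.366 to 0.403.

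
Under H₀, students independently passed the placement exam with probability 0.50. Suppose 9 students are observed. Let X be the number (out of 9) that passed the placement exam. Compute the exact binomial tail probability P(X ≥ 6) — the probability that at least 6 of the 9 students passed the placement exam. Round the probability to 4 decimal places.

X ~ Binomial(n=9, p=0.50).
P(X ≥ 6) = C(9,6)·0.50^6·0.50^3 + C(9,7)·0.50^7·0.50^2 + C(9,8)·0.50^8·0.50^1 + C(9,9)·0.50^9·0.50^0.
= 0.164062 + 0.070312 + 0.017578 + 0.001953 = 0.2539.

P = 0.2539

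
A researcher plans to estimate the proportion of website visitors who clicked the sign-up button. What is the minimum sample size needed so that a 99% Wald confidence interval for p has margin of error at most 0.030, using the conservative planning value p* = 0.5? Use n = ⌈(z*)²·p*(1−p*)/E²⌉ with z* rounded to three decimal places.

For 99% confidence, z* = 2.576.
p*(1−p*) = 0.2500.
(z*)²·p*(1−p*)/E² = 6.635776·0.2500/0.000900 = 1843.271.
⌈1843.271⌉ = 1844.

n = 1844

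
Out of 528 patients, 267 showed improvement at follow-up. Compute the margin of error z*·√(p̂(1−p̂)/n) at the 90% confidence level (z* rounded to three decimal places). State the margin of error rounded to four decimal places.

p̂ = 267/528 = 0.50568.
SE = √(p̂(1−p̂)/n) = √(0.249968/528) = 0.021758.
z* = 1.645 at the 90% level.
ME = 1.645·0.021758 = 0.0358.

ME = 0.0358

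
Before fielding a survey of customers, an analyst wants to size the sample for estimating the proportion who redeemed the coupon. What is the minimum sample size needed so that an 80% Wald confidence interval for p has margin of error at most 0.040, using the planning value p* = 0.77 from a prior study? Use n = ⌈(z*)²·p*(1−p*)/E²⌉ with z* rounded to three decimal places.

n = 182

The 80% critical value is z* = 1.282.
p*(1−p*) = 0.1771.
(z*)²·p*(1−p*)/E² = 1.643524·0.1771/0.001600 = 181.918.
⌈181.918⌉ = 182.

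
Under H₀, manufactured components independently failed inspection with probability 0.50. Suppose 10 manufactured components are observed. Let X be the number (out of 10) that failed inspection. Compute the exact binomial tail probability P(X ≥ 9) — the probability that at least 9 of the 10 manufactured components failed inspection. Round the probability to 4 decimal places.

X is binomial with n = 10 and p = 0.50.
P(X ≥ 9) = C(10,9)·0.50^9·0.50^1 + C(10,10)·0.50^10·0.50^0.
= 0.009766 + 0.000977 = 0.0107.

P = 0.0107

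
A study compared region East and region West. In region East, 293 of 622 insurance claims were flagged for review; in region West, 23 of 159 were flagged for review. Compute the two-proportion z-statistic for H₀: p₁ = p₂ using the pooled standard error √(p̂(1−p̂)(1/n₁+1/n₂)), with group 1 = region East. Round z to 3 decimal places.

p̂₁ = 293/622 = 0.47106, p̂₂ = 23/159 = 0.14465.
Pooled p̂ = (293+23)/(622+159) = 316/781 = 0.40461.
Pooled SE = √[0.2409006·0.00789703] ≈ 0.043616.
z = 0.32641/0.043616 = 7.484.

z = 7.484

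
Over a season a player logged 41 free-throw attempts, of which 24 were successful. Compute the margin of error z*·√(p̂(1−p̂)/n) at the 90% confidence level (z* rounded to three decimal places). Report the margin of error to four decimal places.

ME = 0.1266

The sample proportion is 24/41 = 0.58537.
SE = √(p̂(1−p̂)/n) = √(0.242713/41) = 0.076940.
z* = 1.645 at the 90% level.
Margin of error = z*·SE = 1.645 × 0.076940 = 0.1266.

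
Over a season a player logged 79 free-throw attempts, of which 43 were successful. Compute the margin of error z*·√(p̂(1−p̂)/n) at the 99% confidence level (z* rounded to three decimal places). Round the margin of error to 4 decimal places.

ME = 0.1443

The sample proportion is 43/79 = 0.54430.
SE(p̂) = √(0.54430·0.45570/79) = 0.056033.
z* = 2.576 at the 99% level.
Margin of error = z*·SE = 2.576 × 0.056033 = 0.1443.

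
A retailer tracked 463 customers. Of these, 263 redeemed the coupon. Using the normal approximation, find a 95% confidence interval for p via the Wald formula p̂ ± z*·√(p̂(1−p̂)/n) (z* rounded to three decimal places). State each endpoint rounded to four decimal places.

(0.5229, 0.6132)

Sample proportion p̂ = 263/463 = 0.56803.
SE = √(p̂(1−p̂)/n) = √(0.245371/463) = 0.023021.
For 95% confidence, z* = 1.960.
Margin = 1.960·0.023021 = 0.04512.
So the interval runs from 0.5229 to 0.6132.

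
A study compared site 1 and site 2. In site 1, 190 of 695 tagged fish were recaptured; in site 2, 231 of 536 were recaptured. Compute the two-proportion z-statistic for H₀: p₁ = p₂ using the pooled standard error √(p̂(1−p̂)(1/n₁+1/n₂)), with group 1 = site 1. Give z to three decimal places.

p̂₁ = 190/695 = 0.27338, p̂₂ = 231/536 = 0.43097.
Pooled p̂ = (190+231)/(695+536) = 421/1231 = 0.34200.
SE = √[p̂(1−p̂)(1/n₁+1/n₂)] = √[0.34200·0.65800·(1/695+1/536)] ≈ 0.027270.
z = -0.15759/0.027270 = -5.779.

z = -5.779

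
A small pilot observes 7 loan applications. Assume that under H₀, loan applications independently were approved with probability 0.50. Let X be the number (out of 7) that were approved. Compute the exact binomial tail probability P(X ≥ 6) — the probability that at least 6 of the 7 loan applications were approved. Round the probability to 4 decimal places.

P = 0.0625

X ~ Binomial(n=7, p=0.50).
P(X ≥ 6) = C(7,6)·0.50^6·0.50^1 + C(7,7)·0.50^7·0.50^0.
= 0.054688 + 0.007812 = 0.0625.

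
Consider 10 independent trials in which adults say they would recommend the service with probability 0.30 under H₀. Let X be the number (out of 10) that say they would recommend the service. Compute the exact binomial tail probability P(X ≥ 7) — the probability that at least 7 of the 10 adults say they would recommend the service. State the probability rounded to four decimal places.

X ~ Binomial(n=10, p=0.30).
P(X ≥ 7) = C(10,7)·0.30^7·0.70^3 + C(10,8)·0.30^8·0.70^2 + C(10,9)·0.30^9·0.70^1 + C(10,10)·0.30^10·0.70^0.
= 0.009002 + 0.001447 + 0.000138 + 0.000006 = 0.0106.

P = 0.0106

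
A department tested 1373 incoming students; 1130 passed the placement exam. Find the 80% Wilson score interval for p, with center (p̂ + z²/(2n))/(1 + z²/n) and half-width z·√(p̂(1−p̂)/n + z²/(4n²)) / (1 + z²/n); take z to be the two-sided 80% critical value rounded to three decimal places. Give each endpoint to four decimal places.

Here p̂ = 1130/1373 = 0.82302 and z = 1.282 (z² = 1.643524).
1 + z²/n = 1.001197.
Adjusted center: (0.82302 + z²/(2n))/1.001197 = 0.82263.
Radicand: p̂(1−p̂)/n + z²/(4n²) = 0.000106090 + 0.000000218 = 0.000106308.
Half-width = 1.282·√0.000106308/1.001197 = 0.01320.
So the interval runs from 0.8094 to 0.8358.

(0.8094, 0.8358)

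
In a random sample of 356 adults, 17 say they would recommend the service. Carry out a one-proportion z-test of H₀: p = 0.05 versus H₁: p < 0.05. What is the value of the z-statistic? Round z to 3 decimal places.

Sample proportion p̂ = 17/356 = 0.04775.
SE₀ = √(0.05·0.95/356) = 0.011551.
Test statistic: z = -0.00225/0.011551 = -0.195.

z = -0.195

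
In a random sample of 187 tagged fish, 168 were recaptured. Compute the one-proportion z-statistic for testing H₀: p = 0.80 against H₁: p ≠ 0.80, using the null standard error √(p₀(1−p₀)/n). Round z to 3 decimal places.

p̂ = 168/187 = 0.89840.
SE₀ = √(0.80·0.20/187) = 0.029251.
Test statistic: z = 0.09840/0.029251 = 3.364.

z = 3.364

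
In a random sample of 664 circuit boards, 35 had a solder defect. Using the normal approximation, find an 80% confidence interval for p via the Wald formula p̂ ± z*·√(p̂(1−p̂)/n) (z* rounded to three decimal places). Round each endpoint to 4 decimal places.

Sample proportion p̂ = 35/664 = 0.05271.
Standard error of p̂: √(0.049932/664) = √0.000075199 = 0.008672.
z* = 1.282 at the 80% level.
Margin of error: 1.282 × 0.008672 = 0.01112.
Interval: 0.05271 ± 0.01112 → (0.0416, 0.0638).

(0.0416, 0.0638)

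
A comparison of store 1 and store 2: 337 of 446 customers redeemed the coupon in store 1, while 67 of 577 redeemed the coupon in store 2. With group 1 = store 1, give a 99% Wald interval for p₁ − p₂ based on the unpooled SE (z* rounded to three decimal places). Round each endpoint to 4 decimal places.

p̂₁ = 0.75561, p̂₂ = 0.11612, so the observed difference is 0.63949.
SE = √(0.000414049 + 0.000177876) = √0.000591925 = 0.024330.
The 99% critical value is z* = 2.576. Margin = 2.576·0.024330 = 0.06267.
Interval: 0.63949 ± 0.06267 → (0.5768, 0.7022).

(0.5768, 0.7022)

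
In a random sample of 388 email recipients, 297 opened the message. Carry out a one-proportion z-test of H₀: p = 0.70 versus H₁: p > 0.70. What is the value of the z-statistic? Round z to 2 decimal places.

z = 2.81

p̂ = 297/388 = 0.76546.
Under H₀, SE = √(p₀(1−p₀)/n) = √(0.70·0.30/388) = √0.000541237 = 0.023265.
Test statistic: z = 0.06546/0.023265 = 2.81.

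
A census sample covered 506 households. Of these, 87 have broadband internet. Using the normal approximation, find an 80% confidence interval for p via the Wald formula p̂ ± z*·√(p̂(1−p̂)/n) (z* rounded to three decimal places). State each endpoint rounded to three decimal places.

(0.150, 0.193)

p̂ = 87/506 = 0.17194.
SE = √(p̂(1−p̂)/n) = √(0.142375/506) = 0.016774.
The 80% critical value is z* = 1.282.
Margin of error: 1.282 × 0.016774 = 0.02150.
So the interval runs from 0.150 to 0.193.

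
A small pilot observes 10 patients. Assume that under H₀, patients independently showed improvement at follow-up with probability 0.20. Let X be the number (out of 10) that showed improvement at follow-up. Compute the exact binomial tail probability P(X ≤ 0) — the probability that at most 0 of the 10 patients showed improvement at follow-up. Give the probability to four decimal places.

P = 0.1074

X ~ Binomial(n=10, p=0.20).
P(X ≤ 0) = C(10,0)·0.20^0·0.80^10.
= 0.107374 = 0.1074.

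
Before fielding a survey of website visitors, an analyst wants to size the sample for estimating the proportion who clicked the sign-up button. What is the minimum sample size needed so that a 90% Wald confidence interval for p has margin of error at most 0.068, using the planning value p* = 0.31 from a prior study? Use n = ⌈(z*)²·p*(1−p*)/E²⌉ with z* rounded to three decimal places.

n = 126

z* = 1.645 at the 90% level.
p*(1−p*) = 0.31·0.69 = 0.2139.
(z*)²·p*(1−p*)/E² = 2.706025·0.2139/0.004624 = 125.177.
⌈125.177⌉ = 126.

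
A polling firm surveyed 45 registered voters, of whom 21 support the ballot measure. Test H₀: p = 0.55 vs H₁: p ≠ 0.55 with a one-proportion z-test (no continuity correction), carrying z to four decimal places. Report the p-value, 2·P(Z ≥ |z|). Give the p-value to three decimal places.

p-value = 0.261

p̂ = 21/45 = 0.46667.
Null standard error: √(0.55·0.45/45) = √0.005500000 = 0.074162.
Test statistic (full precision, shown to 4 dp): z = (21/45 − 0.55)/SE₀ ≈ -1.1237.
p-value = 2·P(Z ≥ |z|) with z = -1.1237 → 0.261.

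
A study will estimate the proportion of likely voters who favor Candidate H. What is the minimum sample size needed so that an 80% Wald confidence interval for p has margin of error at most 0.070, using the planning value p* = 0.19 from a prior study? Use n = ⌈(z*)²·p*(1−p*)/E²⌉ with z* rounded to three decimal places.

n = 52

For 80% confidence, z* = 1.282.
p*(1−p*) = 0.19·0.81 = 0.1539.
Required n before rounding: 1.643524 × 0.1539 / 0.070² = 51.620.
Rounding up, n = 52.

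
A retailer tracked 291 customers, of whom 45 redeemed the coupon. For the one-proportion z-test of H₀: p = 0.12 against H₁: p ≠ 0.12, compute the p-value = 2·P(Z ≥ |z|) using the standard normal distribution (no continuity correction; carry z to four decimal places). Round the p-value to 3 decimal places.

p-value = 0.069

Sample proportion p̂ = 45/291 = 0.15464.
SE₀ = √(0.12·0.88/291) = 0.019050.
Test statistic (full precision, shown to 4 dp): z = (45/291 − 0.12)/SE₀ ≈ 1.8184.
From the standard normal, 2·P(Z ≥ |z|) = 0.069.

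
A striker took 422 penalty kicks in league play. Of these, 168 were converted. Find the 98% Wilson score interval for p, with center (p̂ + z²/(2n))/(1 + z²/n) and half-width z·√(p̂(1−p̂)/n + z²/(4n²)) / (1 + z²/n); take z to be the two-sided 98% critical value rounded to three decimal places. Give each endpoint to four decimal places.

Here p̂ = 168/422 = 0.39810 and z = 2.326 (z² = 5.410276).
Denominator 1 + z²/n = 1 + 5.410276/422 = 1.012821.
Center = (0.39810 + 0.006410)/1.012821 = 0.39939.
Radicand: p̂(1−p̂)/n + z²/(4n²) = 0.000567813 + 0.000007595 = 0.000575408.
Half-width = z·√(radicand)/denom = 2.326·0.023988/1.012821 = 0.05509.
So the interval runs from 0.3443 to 0.4545.

(0.3443, 0.4545)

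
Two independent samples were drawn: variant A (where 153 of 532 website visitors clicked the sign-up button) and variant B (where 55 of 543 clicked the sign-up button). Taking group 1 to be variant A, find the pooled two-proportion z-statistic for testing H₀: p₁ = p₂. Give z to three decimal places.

Sample proportions: p̂₁ = 153/532 = 0.28759 and p̂₂ = 55/543 = 0.10129.
Pooled p̂ = (153+55)/(532+543) = 208/1075 = 0.19349.
Pooled SE = √[0.1560506·0.00372132] ≈ 0.024098.
z = 0.18630/0.024098 = 7.731.

z = 7.731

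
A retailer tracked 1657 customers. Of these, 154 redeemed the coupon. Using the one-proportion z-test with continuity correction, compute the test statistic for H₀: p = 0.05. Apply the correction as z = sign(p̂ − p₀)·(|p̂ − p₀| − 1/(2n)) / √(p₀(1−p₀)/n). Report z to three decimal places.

z = 7.964

Sample proportion p̂ = 154/1657 = 0.09294. p̂ − p₀ = 0.042939.
Continuity correction 1/(2n) = 1/3314 = 0.000302.
Corrected numerator: |0.042939| − 0.000302 = 0.042637.
Under H₀, SE = √(p₀(1−p₀)/n) = √(0.05·0.95/1657) = √0.000028666 = 0.005354.
z = +0.042637/0.005354 = 7.964.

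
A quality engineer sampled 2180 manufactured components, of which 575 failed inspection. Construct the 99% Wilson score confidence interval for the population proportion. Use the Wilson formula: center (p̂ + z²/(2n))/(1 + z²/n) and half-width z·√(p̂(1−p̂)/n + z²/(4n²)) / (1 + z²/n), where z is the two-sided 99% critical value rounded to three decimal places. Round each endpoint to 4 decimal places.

Here p̂ = 575/2180 = 0.26376 and z = 2.576 (z² = 6.635776).
Denominator 1 + z²/n = 1 + 6.635776/2180 = 1.003044.
Center = (0.26376 + 0.001522)/1.003044 = 0.26448.
Radicand: p̂(1−p̂)/n + z²/(4n²) = 0.000089079 + 0.000000349 = 0.000089428.
Half-width = 2.576·√0.000089428/1.003044 = 0.02429.
CI: 0.26448 ± 0.02429 = (0.2402, 0.2888).

(0.2402, 0.2888)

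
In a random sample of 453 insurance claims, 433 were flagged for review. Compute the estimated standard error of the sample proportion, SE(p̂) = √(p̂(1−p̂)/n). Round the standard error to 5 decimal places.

SE = 0.00965

p̂ = 433/453 = 0.95585.
p̂(1−p̂) = 0.95585·0.04415 = 0.042201.
SE = √(0.042201/453) = √0.000093159 = 0.00965.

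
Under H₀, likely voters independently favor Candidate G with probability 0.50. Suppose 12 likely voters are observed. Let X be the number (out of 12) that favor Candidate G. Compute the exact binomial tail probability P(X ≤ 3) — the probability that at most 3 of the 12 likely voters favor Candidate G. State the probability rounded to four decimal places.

P = 0.0730

X is binomial with n = 12 and p = 0.50.
P(X ≤ 3) = C(12,0)·0.50^0·0.50^12 + C(12,1)·0.50^1·0.50^11 + C(12,2)·0.50^2·0.50^10 + C(12,3)·0.50^3·0.50^9.
= 0.000244 + 0.002930 + 0.016113 + 0.053711 = 0.0730.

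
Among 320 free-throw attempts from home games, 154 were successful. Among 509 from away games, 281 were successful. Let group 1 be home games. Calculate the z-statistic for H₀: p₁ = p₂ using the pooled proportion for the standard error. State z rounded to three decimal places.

z = -1.988

p̂₁ = 154/320 = 0.48125, p̂₂ = 281/509 = 0.55206.
Pooling: p̂ = 435/829 = 0.52473.
SE = √[p̂(1−p̂)(1/n₁+1/n₂)] = √[0.52473·0.47527·(1/320+1/509)] ≈ 0.035627.
z = (p̂₁ − p̂₂)/SE = (0.48125 − 0.55206)/0.035627 = -0.07081/0.035627 = -1.988.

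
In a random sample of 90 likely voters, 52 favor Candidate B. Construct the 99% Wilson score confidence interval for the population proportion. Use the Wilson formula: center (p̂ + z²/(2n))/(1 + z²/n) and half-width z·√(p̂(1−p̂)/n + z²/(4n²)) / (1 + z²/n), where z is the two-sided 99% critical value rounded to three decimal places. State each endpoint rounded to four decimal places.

Here p̂ = 52/90 = 0.57778 and z = 2.576 (z² = 6.635776).
1 + z²/n = 1.073731.
Center = (0.57778 + 0.036865)/1.073731 = 0.57244.
Radicand: p̂(1−p̂)/n + z²/(4n²) = 0.002710562 + 0.000204808 = 0.002915370.
Half-width = 2.576·√0.002915370/1.073731 = 0.12954.
CI: 0.57244 ± 0.12954 = (0.4429, 0.7020).

(0.4429, 0.7020)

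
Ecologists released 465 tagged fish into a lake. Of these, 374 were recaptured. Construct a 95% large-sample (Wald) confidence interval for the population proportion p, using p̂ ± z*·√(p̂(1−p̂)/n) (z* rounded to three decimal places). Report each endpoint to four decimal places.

(0.7682, 0.8404)

With x = 374 successes in n = 465, p̂ = 0.80430.
Standard error of p̂: √(0.157401/465) = √0.000338496 = 0.018398.
z* = 1.960 at the 95% level.
Margin = 1.960·0.018398 = 0.03606.
Interval: 0.80430 ± 0.03606 → (0.7682, 0.8404).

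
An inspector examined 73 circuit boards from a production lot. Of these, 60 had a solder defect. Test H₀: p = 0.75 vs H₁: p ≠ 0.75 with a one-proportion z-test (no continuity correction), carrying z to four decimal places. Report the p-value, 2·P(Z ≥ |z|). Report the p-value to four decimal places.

With x = 60 successes in n = 73, p̂ = 0.82192.
SE₀ = √(0.75·0.25/73) = 0.050680.
Test statistic (full precision, shown to 4 dp): z = (60/73 − 0.75)/SE₀ ≈ 1.4190.
From the standard normal, 2·P(Z ≥ |z|) = 0.1559.

p-value = 0.1559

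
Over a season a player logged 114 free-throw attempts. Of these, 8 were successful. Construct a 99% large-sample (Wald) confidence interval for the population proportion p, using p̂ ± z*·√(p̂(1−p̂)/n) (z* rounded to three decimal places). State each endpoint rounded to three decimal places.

(0.009, 0.132)

Sample proportion p̂ = 8/114 = 0.07018.
Standard error of p̂: √(0.065251/114) = √0.000572376 = 0.023924.
z* = 2.576 at the 99% level.
Margin of error: 2.576 × 0.023924 = 0.06163.
Interval: 0.07018 ± 0.06163 → (0.009, 0.132).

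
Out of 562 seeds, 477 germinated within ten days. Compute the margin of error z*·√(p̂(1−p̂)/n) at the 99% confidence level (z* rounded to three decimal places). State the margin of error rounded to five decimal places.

p̂ = 477/562 = 0.84875.
SE(p̂) = √(0.84875·0.15125/562) = 0.015113.
The 99% critical value is z* = 2.576.
ME = 2.576·0.015113 = 0.03893.

ME = 0.03893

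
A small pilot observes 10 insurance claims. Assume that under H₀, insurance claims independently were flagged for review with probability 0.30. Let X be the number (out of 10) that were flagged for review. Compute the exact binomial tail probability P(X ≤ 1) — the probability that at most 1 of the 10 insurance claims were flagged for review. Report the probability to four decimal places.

P = 0.1493

X is binomial with n = 10 and p = 0.30.
P(X ≤ 1) = C(10,0)·0.30^0·0.70^10 + C(10,1)·0.30^1·0.70^9.
= 0.028248 + 0.121061 = 0.1493.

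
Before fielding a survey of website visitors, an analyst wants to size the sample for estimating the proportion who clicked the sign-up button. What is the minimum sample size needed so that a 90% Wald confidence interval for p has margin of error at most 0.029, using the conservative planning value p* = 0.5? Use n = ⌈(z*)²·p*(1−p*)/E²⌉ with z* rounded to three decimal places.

The 90% critical value is z* = 1.645.
p*(1−p*) = 0.2500.
(z*)²·p*(1−p*)/E² = 2.706025·0.2500/0.000841 = 804.407.
⌈804.407⌉ = 805.

n = 805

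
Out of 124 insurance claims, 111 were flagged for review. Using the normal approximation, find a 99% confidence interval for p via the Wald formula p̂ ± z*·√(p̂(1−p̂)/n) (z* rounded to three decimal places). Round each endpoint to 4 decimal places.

The sample proportion is 111/124 = 0.89516.
Standard error of p̂: √(0.093848/124) = √0.000756835 = 0.027511.
z* = 2.576 at the 99% level.
Margin = 2.576·0.027511 = 0.07087.
CI: 0.89516 ± 0.07087 = (0.8243, 0.9660).

(0.8243, 0.9660)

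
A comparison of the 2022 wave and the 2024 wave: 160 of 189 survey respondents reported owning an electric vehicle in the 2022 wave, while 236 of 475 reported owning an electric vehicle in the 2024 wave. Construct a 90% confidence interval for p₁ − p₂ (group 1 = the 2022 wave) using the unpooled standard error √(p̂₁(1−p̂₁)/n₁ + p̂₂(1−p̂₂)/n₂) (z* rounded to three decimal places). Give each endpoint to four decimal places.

p̂₁ = 160/189 = 0.84656, p̂₂ = 236/475 = 0.49684; p̂₁ − p̂₂ = 0.34972.
Unpooled SE = √(p̂₁(1−p̂₁)/n₁ + p̂₂(1−p̂₂)/n₂) = √(0.000687278 + 0.000526295) = 0.034836.
The 90% critical value is z* = 1.645. Margin of error = 0.05731.
Interval: 0.34972 ± 0.05731 → (0.2924, 0.4070).

(0.2924, 0.4070)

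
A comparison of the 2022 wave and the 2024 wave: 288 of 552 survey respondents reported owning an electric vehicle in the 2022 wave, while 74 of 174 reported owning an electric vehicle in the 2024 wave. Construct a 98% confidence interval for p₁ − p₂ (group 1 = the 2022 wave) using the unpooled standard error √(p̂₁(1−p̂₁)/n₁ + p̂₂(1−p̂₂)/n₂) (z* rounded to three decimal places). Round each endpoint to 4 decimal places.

p̂₁ = 0.52174, p̂₂ = 0.42529, so the observed difference is 0.09645.
Unpooled SE = √(p̂₁(1−p̂₁)/n₁ + p̂₂(1−p̂₂)/n₂) = √(0.000452042 + 0.001404701) = 0.043090.
For 98% confidence, z* = 2.326. Margin of error = 0.10023.
Interval: 0.09645 ± 0.10023 → (-0.0038, 0.1967).

(-0.0038, 0.1967)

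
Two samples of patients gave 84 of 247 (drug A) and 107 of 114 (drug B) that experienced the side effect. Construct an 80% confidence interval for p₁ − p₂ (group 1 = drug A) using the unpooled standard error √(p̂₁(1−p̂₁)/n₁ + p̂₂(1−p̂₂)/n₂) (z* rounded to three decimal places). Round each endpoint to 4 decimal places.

p̂₁ = 0.34008, p̂₂ = 0.93860, so the observed difference is -0.59852.
SE = √(0.000908607 + 0.000505554) = √0.001414161 = 0.037605.
z* = 1.282 at the 80% level. Margin of error = 0.04821.
CI: -0.59852 ± 0.04821 = (-0.6467, -0.5503).

(-0.6467, -0.5503)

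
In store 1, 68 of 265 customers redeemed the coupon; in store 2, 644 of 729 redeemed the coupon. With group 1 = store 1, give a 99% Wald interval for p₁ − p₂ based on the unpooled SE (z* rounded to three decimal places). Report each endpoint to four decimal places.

p̂₁ = 0.25660, p̂₂ = 0.88340, so the observed difference is -0.62680.
Unpooled SE = √(p̂₁(1−p̂₁)/n₁ + p̂₂(1−p̂₂)/n₂) = √(0.000719843 + 0.000141294) = 0.029345.
The 99% critical value is z* = 2.576. Margin of error = 0.07559.
Interval: -0.62680 ± 0.07559 → (-0.7024, -0.5512).

(-0.7024, -0.5512)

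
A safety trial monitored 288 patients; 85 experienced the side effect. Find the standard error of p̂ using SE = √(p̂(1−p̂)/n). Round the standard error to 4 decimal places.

SE = 0.0269

The sample proportion is 85/288 = 0.29514.
p̂(1−p̂) = 0.29514·0.70486 = 0.208032.
SE = √(0.208032/288) = √0.000722333 = 0.0269.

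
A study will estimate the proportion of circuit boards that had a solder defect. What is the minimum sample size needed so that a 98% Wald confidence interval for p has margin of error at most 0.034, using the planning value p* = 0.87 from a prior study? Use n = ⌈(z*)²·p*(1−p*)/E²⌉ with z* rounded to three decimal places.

z* = 2.326 at the 98% level.
p*(1−p*) = 0.1131.
Required n before rounding: 5.410276 × 0.1131 / 0.034² = 529.327.
Rounding up, n = 530.

n = 530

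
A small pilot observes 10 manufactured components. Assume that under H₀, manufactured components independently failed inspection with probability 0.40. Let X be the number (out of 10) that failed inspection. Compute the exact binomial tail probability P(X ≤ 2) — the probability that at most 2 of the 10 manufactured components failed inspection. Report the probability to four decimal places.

X ~ Binomial(n=10, p=0.40).
P(X ≤ 2) = C(10,0)·0.40^0·0.60^10 + C(10,1)·0.40^1·0.60^9 + C(10,2)·0.40^2·0.60^8.
= 0.006047 + 0.040311 + 0.120932 = 0.1673.

P = 0.1673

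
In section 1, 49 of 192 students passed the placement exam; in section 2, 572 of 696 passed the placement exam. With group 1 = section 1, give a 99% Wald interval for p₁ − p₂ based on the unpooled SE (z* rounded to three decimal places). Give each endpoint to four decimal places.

p̂₁ = 49/192 = 0.25521, p̂₂ = 572/696 = 0.82184; p̂₁ − p̂₂ = -0.56663.
SE = √(0.000989985 + 0.000210373) = √0.001200358 = 0.034646.
z* = 2.576 at the 99% level. Margin = 2.576·0.034646 = 0.08925.
Interval: -0.56663 ± 0.08925 → (-0.6559, -0.4774).

(-0.6559, -0.4774)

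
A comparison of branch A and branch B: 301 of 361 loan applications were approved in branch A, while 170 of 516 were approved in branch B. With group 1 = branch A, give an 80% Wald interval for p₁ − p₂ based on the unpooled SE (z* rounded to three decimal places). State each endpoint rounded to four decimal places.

p̂₁ = 0.83380, p̂₂ = 0.32946, so the observed difference is 0.50434.
SE = √(0.000383881 + 0.000428130) = √0.000812011 = 0.028496.
z* = 1.282 at the 80% level. Margin = 1.282·0.028496 = 0.03653.
So the interval runs from 0.4678 to 0.5409.

(0.4678, 0.5409)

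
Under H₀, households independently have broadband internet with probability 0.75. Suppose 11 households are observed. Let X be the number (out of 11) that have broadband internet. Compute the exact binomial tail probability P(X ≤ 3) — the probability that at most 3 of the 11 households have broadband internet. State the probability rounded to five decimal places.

X ~ Binomial(n=11, p=0.75).
P(X ≤ 3) = C(11,0)·0.75^0·0.25^11 + C(11,1)·0.75^1·0.25^10 + C(11,2)·0.75^2·0.25^9 + C(11,3)·0.75^3·0.25^8.
= 0.000000 + 0.000008 + 0.000118 + 0.001062 = 0.00119.

P = 0.00119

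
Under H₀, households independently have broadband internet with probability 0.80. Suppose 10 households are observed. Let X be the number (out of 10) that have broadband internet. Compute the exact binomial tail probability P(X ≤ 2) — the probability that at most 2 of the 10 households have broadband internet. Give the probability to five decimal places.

X ~ Binomial(n=10, p=0.80).
P(X ≤ 2) = C(10,0)·0.80^0·0.20^10 + C(10,1)·0.80^1·0.20^9 + C(10,2)·0.80^2·0.20^8.
= 0.000000 + 0.000004 + 0.000074 = 0.00008.

P = 0.00008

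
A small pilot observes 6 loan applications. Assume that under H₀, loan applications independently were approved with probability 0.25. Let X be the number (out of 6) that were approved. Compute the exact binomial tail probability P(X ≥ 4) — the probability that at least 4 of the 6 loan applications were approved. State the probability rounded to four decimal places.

X ~ Binomial(n=6, p=0.25).
P(X ≥ 4) = C(6,4)·0.25^4·0.75^2 + C(6,5)·0.25^5·0.75^1 + C(6,6)·0.25^6·0.75^0.
= 0.032959 + 0.004395 + 0.000244 = 0.0376.

P = 0.0376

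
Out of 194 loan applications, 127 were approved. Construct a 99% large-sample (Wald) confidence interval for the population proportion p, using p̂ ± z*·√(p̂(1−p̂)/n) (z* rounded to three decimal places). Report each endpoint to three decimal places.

With x = 127 successes in n = 194, p̂ = 0.65464.
SE(p̂) = √(0.65464·0.34536/194) = 0.034138.
z* = 2.576 at the 99% level.
Margin = 2.576·0.034138 = 0.08794.
Interval: 0.65464 ± 0.08794 → (0.567, 0.743).

(0.567, 0.743)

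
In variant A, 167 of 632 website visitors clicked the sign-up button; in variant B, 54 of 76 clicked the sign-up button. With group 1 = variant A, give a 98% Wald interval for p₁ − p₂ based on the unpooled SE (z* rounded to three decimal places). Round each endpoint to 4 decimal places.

(-0.5740, -0.3186)

p̂₁ = 167/632 = 0.26424, p̂₂ = 54/76 = 0.71053; p̂₁ − p̂₂ = -0.44629.
SE = √(0.000307623 + 0.002706298) = √0.003013921 = 0.054899.
For 98% confidence, z* = 2.326. Margin of error = 0.12770.
Interval: -0.44629 ± 0.12770 → (-0.5740, -0.3186).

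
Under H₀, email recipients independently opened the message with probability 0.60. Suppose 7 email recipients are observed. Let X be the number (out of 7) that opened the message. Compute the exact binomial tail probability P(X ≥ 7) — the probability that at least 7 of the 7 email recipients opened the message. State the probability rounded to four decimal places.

P = 0.0280

X ~ Binomial(n=7, p=0.60).
P(X ≥ 7) = C(7,7)·0.60^7·0.40^0.
= 0.027994 = 0.0280.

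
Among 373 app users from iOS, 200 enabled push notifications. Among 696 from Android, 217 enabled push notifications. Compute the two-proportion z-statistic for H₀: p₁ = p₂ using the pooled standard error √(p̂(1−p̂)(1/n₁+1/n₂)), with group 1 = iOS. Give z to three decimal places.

p̂₁ = 200/373 = 0.53619, p̂₂ = 217/696 = 0.31178.
Pooled p̂ = (200+217)/(373+696) = 417/1069 = 0.39008.
Pooled SE = √[0.2379185·0.00411775] ≈ 0.031300.
z = 0.22441/0.031300 = 7.170.

z = 7.170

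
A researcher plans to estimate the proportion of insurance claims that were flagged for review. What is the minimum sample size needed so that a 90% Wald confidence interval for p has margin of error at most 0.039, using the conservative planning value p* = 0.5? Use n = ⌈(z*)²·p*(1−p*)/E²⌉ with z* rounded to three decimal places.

z* = 1.645 at the 90% level.
p*(1−p*) = 0.50·0.50 = 0.2500.
(z*)²·p*(1−p*)/E² = 2.706025·0.2500/0.001521 = 444.777.
Rounding up, n = 445.

n = 445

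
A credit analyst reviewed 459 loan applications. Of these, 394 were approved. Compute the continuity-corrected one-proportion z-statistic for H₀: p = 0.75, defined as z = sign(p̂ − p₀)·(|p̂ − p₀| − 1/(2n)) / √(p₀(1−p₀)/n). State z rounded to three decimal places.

The sample proportion is 394/459 = 0.85839. p̂ − p₀ = 0.108388.
1/(2n) = 0.001089.
Corrected numerator: |0.108388| − 0.001089 = 0.107299.
SE₀ = √(0.75·0.25/459) = 0.020211.
z = +0.107299/0.020211 = 5.309.

z = 5.309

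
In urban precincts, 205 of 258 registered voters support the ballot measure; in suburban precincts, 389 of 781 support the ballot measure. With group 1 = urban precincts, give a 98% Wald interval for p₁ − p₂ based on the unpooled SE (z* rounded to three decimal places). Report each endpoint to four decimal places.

(0.2247, 0.3683)

p̂₁ = 205/258 = 0.79457, p̂₂ = 389/781 = 0.49808; p̂₁ − p̂₂ = 0.29649.
SE = √(0.000632660 + 0.000320098) = √0.000952758 = 0.030867.
The 98% critical value is z* = 2.326. Margin = 2.326·0.030867 = 0.07180.
CI: 0.29649 ± 0.07180 = (0.2247, 0.3683).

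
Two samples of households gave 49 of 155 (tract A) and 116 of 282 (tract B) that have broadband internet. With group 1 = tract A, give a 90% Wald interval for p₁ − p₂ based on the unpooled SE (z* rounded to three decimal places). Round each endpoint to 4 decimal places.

(-0.1733, -0.0171)

p̂₁ = 0.31613, p̂₂ = 0.41135, so the observed difference is -0.09522.
SE = √(0.001394784 + 0.000858655) = √0.002253439 = 0.047470.
z* = 1.645 at the 90% level. Margin = 1.645·0.047470 = 0.07809.
Interval: -0.09522 ± 0.07809 → (-0.1733, -0.0171).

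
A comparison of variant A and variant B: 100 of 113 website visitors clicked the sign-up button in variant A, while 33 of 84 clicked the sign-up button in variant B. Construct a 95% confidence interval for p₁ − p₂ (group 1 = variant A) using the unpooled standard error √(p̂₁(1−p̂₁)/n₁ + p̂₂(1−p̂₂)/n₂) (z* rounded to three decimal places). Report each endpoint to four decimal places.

p̂₁ = 0.88496, p̂₂ = 0.39286, so the observed difference is 0.49210.
Unpooled SE = √(p̂₁(1−p̂₁)/n₁ + p̂₂(1−p̂₂)/n₂) = √(0.000900965 + 0.002839529) = 0.061160.
The 95% critical value is z* = 1.960. Margin = 1.960·0.061160 = 0.11987.
Interval: 0.49210 ± 0.11987 → (0.3722, 0.6120).

(0.3722, 0.6120)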